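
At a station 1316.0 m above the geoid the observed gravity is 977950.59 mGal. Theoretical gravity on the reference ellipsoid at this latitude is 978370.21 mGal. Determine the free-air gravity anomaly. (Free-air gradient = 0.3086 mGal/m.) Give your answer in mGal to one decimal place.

-13.5

Free-air correction = 0.3086 × 1316.0 = 406.12 mGal
Free-air anomaly = 977950.59 − 978370.21 + (406.12) = -13.50 mGal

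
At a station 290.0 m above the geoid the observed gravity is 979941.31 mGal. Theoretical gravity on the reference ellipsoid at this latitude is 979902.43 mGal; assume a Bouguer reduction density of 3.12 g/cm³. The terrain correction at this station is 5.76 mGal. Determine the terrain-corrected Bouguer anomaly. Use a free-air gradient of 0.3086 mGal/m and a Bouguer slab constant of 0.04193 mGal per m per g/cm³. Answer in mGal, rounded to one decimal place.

Free-air correction = 0.3086 × 290.0 = 89.49 mGal
Free-air anomaly = 979941.31 − 979902.43 + (89.49) = 128.37 mGal
Bouguer slab correction = 0.04193 × 3.12 × 290.0 = 37.94 mGal
Simple Bouguer anomaly = 128.37 − (37.94) = 90.43 mGal
Complete Bouguer anomaly = 90.43 + 5.76 = 96.19 mGal

96.2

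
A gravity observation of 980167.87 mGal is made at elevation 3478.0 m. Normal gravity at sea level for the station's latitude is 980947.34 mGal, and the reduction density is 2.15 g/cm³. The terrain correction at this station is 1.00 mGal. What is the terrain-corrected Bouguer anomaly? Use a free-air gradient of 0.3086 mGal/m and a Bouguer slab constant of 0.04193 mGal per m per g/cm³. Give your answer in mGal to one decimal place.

-18.7

Free-air correction = 0.3086 × 3478.0 = 1073.31 mGal
Free-air anomaly = 980167.87 − 980947.34 + (1073.31) = 293.84 mGal
Bouguer slab correction = 0.04193 × 2.15 × 3478.0 = 313.54 mGal
Simple Bouguer anomaly = 293.84 − (313.54) = -19.70 mGal
Complete Bouguer anomaly = -19.70 + 1.00 = -18.70 mGal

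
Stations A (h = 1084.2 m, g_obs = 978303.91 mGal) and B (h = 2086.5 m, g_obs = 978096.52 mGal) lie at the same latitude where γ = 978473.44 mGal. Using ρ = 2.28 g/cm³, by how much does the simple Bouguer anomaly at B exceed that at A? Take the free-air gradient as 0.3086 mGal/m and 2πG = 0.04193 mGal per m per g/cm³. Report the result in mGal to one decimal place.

6.1

Δg_SB(A) = 978303.91 − 978473.44 + 0.3086×1084.2 − 0.04193×2.28×1084.2 = 61.40 mGal
Δg_SB(B) = 978096.52 − 978473.44 + 0.3086×2086.5 − 0.04193×2.28×2086.5 = 67.50 mGal
Difference = 67.50 − (61.40) = 6.10 mGal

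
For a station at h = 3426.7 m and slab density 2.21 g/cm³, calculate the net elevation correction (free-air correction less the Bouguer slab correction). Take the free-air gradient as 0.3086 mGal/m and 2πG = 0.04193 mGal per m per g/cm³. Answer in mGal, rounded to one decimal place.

Combined gradient = 0.3086 − 0.04193 × 2.21 = 0.2159347 mGal/m
Combined elevation correction = 0.2159347 × 3426.7 = 739.9 mGal

739.9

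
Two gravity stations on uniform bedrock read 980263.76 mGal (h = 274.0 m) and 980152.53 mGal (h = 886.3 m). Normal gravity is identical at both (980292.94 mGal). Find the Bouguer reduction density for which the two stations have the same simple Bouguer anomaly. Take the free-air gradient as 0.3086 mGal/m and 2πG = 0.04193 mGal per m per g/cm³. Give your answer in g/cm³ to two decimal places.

Δg_obs = 980152.53 − 980263.76 = -111.23 mGal over Δh = 886.3 − 274.0 = 612.3 m
Equal Bouguer anomalies ⇒ Δg_obs + (0.3086 − 0.04193ρ)·Δh = 0
0.3086 − 0.04193ρ = −Δg_obs/Δh = 0.18166
ρ = (0.3086 − 0.18166) / 0.04193 = 3.03 g/cm³

3.03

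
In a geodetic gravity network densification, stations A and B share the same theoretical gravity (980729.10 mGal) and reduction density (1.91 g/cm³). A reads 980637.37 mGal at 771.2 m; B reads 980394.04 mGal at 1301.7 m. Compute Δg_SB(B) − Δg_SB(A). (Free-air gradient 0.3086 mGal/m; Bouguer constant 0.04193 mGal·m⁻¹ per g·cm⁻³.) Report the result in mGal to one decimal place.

Δg_SB(A) = 980637.37 − 980729.10 + 0.3086×771.2 − 0.04193×1.91×771.2 = 84.50 mGal
Δg_SB(B) = 980394.04 − 980729.10 + 0.3086×1301.7 − 0.04193×1.91×1301.7 = -37.60 mGal
Difference = -37.60 − (84.50) = -122.10 mGal

-122.1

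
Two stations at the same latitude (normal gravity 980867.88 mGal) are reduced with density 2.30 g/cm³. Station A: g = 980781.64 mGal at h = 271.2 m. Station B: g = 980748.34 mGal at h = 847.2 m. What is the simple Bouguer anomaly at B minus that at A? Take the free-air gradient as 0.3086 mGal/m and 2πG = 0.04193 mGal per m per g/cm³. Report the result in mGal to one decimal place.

Δg_SB(A) = 980781.64 − 980867.88 + 0.3086×271.2 − 0.04193×2.30×271.2 = -28.70 mGal
Δg_SB(B) = 980748.34 − 980867.88 + 0.3086×847.2 − 0.04193×2.30×847.2 = 60.20 mGal
Difference = 60.20 − (-28.70) = 88.90 mGal

88.9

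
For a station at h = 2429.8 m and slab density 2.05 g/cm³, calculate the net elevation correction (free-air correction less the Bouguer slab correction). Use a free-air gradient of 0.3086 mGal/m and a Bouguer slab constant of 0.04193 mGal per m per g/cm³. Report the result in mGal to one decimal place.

541.0

Combined gradient = 0.3086 − 0.04193 × 2.05 = 0.2226435 mGal/m
Combined elevation correction = 0.2226435 × 2429.8 = 541.0 mGal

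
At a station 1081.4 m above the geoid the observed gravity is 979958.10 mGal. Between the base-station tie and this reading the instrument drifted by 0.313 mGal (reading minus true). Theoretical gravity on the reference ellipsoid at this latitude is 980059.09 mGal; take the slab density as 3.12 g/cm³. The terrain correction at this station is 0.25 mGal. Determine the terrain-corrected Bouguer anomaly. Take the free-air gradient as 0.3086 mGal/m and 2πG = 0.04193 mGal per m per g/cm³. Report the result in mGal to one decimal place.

91.2

Drift-corrected reading = 979958.10 − (0.313) = 979957.787 mGal
Free-air correction = 0.3086 × 1081.4 = 333.72 mGal
Free-air anomaly = 979957.787 − 980059.09 + (333.72) = 232.417 mGal
Bouguer slab correction = 0.04193 × 3.12 × 1081.4 = 141.47 mGal
Simple Bouguer anomaly = 232.417 − (141.47) = 90.947 mGal
Complete Bouguer anomaly = 90.947 + 0.25 = 91.197 mGal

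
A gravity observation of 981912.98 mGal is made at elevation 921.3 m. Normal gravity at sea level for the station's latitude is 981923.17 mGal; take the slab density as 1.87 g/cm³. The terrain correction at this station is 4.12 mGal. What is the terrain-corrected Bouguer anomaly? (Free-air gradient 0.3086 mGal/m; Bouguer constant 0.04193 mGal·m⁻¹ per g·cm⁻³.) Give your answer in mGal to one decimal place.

206.0

Free-air correction = 0.3086 × 921.3 = 284.31 mGal
Free-air anomaly = 981912.98 − 981923.17 + (284.31) = 274.12 mGal
Bouguer slab correction = 0.04193 × 1.87 × 921.3 = 72.24 mGal
Simple Bouguer anomaly = 274.12 − (72.24) = 201.88 mGal
Complete Bouguer anomaly = 201.88 + 4.12 = 206.00 mGal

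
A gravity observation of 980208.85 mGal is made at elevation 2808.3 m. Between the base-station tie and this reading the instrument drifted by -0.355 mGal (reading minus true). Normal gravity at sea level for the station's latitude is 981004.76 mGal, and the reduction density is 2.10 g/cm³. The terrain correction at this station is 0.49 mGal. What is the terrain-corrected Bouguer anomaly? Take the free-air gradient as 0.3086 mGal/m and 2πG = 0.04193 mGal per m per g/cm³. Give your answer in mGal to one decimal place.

Drift-corrected reading = 980208.85 − (-0.355) = 980209.205 mGal
Free-air correction = 0.3086 × 2808.3 = 866.64 mGal
Free-air anomaly = 980209.205 − 981004.76 + (866.64) = 71.085 mGal
Bouguer slab correction = 0.04193 × 2.10 × 2808.3 = 247.28 mGal
Simple Bouguer anomaly = 71.085 − (247.28) = -176.195 mGal
Complete Bouguer anomaly = -176.195 + 0.49 = -175.705 mGal

-175.7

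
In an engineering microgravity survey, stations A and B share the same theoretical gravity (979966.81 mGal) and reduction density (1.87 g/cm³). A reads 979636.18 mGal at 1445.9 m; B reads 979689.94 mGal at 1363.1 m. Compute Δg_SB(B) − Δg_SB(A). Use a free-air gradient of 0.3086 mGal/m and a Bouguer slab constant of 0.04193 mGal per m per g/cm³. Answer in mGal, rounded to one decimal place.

34.7

Δg_SB(A) = 979636.18 − 979966.81 + 0.3086×1445.9 − 0.04193×1.87×1445.9 = 2.20 mGal
Δg_SB(B) = 979689.94 − 979966.81 + 0.3086×1363.1 − 0.04193×1.87×1363.1 = 36.90 mGal
Difference = 36.90 − (2.20) = 34.70 mGal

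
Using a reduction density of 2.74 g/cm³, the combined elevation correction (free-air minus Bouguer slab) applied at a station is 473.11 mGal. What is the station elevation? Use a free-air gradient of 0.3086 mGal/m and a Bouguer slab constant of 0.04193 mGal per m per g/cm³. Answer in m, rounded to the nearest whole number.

Combined gradient = 0.3086 − 0.04193 × 2.74 = 0.1937118 mGal/m
h = 473.11 / 0.1937118 = 2442.34 m

2442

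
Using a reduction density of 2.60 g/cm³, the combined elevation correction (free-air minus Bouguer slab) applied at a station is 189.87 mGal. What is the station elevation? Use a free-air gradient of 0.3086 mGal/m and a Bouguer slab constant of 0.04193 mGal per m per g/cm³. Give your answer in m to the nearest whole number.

951

Combined gradient = 0.3086 − 0.04193 × 2.60 = 0.1995820 mGal/m
h = 189.87 / 0.1995820 = 951.34 m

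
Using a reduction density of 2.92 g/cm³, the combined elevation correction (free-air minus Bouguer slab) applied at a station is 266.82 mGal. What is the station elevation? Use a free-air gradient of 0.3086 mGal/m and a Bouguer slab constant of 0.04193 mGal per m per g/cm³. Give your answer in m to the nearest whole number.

Combined gradient = 0.3086 − 0.04193 × 2.92 = 0.1861644 mGal/m
h = 266.82 / 0.1861644 = 1433.25 m

1433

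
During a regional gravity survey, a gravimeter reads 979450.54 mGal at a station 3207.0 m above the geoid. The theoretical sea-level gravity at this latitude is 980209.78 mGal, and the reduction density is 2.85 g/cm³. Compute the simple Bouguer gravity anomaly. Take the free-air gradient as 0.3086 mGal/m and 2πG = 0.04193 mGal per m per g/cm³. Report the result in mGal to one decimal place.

Free-air correction = 0.3086 × 3207.0 = 989.68 mGal
Free-air anomaly = 979450.54 − 980209.78 + (989.68) = 230.44 mGal
Bouguer slab correction = 0.04193 × 2.85 × 3207.0 = 383.24 mGal
Simple Bouguer anomaly = 230.44 − (383.24) = -152.80 mGal

-152.8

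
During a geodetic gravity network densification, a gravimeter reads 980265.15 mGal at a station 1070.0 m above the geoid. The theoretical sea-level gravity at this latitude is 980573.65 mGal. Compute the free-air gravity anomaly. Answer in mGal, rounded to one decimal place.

Free-air correction = 0.3086 × 1070.0 = 330.20 mGal
Free-air anomaly = 980265.15 − 980573.65 + (330.20) = 21.70 mGal

21.7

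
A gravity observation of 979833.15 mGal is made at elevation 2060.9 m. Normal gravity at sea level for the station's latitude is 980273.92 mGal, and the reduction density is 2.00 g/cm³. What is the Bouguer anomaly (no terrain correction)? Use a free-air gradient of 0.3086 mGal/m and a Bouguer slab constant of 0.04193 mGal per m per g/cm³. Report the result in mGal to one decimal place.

22.4

Free-air correction = 0.3086 × 2060.9 = 635.99 mGal
Free-air anomaly = 979833.15 − 980273.92 + (635.99) = 195.22 mGal
Bouguer slab correction = 0.04193 × 2.00 × 2060.9 = 172.83 mGal
Simple Bouguer anomaly = 195.22 − (172.83) = 22.39 mGal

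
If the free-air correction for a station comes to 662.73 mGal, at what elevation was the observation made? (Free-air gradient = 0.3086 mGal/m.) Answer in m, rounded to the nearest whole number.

h = 662.73 / 0.3086 = 2147.54 m

2148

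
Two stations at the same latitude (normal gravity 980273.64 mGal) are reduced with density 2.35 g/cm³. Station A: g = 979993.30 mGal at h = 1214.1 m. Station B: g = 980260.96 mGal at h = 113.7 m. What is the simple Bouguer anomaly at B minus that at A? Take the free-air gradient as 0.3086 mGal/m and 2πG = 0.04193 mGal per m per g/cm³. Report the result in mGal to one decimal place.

Δg_SB(A) = 979993.30 − 980273.64 + 0.3086×1214.1 − 0.04193×2.35×1214.1 = -25.30 mGal
Δg_SB(B) = 980260.96 − 980273.64 + 0.3086×113.7 − 0.04193×2.35×113.7 = 11.20 mGal
Difference = 11.20 − (-25.30) = 36.50 mGal

36.5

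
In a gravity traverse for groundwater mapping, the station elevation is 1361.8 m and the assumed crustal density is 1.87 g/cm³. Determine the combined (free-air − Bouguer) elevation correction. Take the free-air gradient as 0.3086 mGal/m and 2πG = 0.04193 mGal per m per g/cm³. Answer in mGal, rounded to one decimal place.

Combined gradient = 0.3086 − 0.04193 × 1.87 = 0.2301909 mGal/m
Combined elevation correction = 0.2301909 × 1361.8 = 313.5 mGal

313.5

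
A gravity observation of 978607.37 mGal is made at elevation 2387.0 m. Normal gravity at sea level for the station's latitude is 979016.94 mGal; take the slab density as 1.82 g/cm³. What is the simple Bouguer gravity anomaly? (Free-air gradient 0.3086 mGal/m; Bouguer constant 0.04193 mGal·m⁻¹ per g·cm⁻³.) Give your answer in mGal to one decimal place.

Free-air correction = 0.3086 × 2387.0 = 736.63 mGal
Free-air anomaly = 978607.37 − 979016.94 + (736.63) = 327.06 mGal
Bouguer slab correction = 0.04193 × 1.82 × 2387.0 = 182.16 mGal
Simple Bouguer anomaly = 327.06 − (182.16) = 144.90 mGal

144.9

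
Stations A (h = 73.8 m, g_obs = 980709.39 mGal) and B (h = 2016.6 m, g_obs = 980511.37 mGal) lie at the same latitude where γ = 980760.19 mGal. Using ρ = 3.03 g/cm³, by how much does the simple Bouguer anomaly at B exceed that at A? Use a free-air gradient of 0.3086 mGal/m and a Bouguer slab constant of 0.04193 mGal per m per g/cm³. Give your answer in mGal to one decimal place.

Δg_SB(A) = 980709.39 − 980760.19 + 0.3086×73.8 − 0.04193×3.03×73.8 = -37.40 mGal
Δg_SB(B) = 980511.37 − 980760.19 + 0.3086×2016.6 − 0.04193×3.03×2016.6 = 117.30 mGal
Difference = 117.30 − (-37.40) = 154.70 mGal

154.7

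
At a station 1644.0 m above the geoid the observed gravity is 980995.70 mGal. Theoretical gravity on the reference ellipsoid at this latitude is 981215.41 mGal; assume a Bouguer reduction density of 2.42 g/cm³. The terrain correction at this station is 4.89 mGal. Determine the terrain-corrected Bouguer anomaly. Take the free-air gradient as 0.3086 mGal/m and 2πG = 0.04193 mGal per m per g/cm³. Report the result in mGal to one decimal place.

125.7

Free-air correction = 0.3086 × 1644.0 = 507.34 mGal
Free-air anomaly = 980995.70 − 981215.41 + (507.34) = 287.63 mGal
Bouguer slab correction = 0.04193 × 2.42 × 1644.0 = 166.82 mGal
Simple Bouguer anomaly = 287.63 − (166.82) = 120.81 mGal
Complete Bouguer anomaly = 120.81 + 4.89 = 125.70 mGal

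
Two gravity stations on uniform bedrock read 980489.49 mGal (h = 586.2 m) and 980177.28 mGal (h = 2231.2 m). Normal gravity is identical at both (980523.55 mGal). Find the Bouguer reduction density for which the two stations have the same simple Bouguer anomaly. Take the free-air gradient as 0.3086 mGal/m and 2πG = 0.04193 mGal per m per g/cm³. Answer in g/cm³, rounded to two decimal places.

2.83

Δg_obs = 980177.28 − 980489.49 = -312.21 mGal over Δh = 2231.2 − 586.2 = 1645.0 m
Equal Bouguer anomalies ⇒ Δg_obs + (0.3086 − 0.04193ρ)·Δh = 0
0.3086 − 0.04193ρ = −Δg_obs/Δh = 0.18979
ρ = (0.3086 − 0.18979) / 0.04193 = 2.83 g/cm³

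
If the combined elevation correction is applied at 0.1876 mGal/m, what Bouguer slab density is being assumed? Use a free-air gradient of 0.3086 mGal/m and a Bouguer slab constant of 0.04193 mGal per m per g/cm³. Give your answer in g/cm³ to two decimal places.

0.1876 = 0.3086 − 0.04193 × ρ
ρ = (0.3086 − 0.1876) / 0.04193 = 2.89 g/cm³

2.89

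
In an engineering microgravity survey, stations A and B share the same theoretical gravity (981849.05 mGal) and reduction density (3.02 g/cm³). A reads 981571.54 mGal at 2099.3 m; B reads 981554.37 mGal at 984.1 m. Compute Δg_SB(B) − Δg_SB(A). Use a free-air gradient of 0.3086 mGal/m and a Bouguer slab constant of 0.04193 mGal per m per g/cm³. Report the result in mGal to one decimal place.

-220.1

Δg_SB(A) = 981571.54 − 981849.05 + 0.3086×2099.3 − 0.04193×3.02×2099.3 = 104.50 mGal
Δg_SB(B) = 981554.37 − 981849.05 + 0.3086×984.1 − 0.04193×3.02×984.1 = -115.60 mGal
Difference = -115.60 − (104.50) = -220.10 mGal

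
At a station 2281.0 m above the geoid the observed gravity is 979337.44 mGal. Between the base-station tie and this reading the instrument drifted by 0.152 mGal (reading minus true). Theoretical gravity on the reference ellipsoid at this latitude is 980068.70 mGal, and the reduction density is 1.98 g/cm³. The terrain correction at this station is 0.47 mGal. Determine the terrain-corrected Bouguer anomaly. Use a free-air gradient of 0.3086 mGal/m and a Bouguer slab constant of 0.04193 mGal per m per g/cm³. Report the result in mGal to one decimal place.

Drift-corrected reading = 979337.44 − (0.152) = 979337.288 mGal
Free-air correction = 0.3086 × 2281.0 = 703.92 mGal
Free-air anomaly = 979337.288 − 980068.70 + (703.92) = -27.492 mGal
Bouguer slab correction = 0.04193 × 1.98 × 2281.0 = 189.37 mGal
Simple Bouguer anomaly = -27.492 − (189.37) = -216.862 mGal
Complete Bouguer anomaly = -216.862 + 0.47 = -216.392 mGal

-216.4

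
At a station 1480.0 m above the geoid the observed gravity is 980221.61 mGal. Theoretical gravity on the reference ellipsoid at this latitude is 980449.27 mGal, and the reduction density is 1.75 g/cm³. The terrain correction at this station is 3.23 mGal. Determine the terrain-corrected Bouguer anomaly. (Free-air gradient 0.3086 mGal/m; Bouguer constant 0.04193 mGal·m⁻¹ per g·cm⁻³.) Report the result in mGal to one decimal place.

Free-air correction = 0.3086 × 1480.0 = 456.73 mGal
Free-air anomaly = 980221.61 − 980449.27 + (456.73) = 229.07 mGal
Bouguer slab correction = 0.04193 × 1.75 × 1480.0 = 108.60 mGal
Simple Bouguer anomaly = 229.07 − (108.60) = 120.47 mGal
Complete Bouguer anomaly = 120.47 + 3.23 = 123.70 mGal

123.7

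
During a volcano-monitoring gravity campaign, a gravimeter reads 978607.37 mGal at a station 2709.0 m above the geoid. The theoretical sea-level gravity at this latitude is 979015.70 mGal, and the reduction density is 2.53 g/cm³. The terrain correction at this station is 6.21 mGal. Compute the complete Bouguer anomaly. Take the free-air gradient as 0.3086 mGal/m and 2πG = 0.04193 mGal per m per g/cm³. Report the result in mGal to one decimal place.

146.5

Free-air correction = 0.3086 × 2709.0 = 836.00 mGal
Free-air anomaly = 978607.37 − 979015.70 + (836.00) = 427.67 mGal
Bouguer slab correction = 0.04193 × 2.53 × 2709.0 = 287.38 mGal
Simple Bouguer anomaly = 427.67 − (287.38) = 140.29 mGal
Complete Bouguer anomaly = 140.29 + 6.21 = 146.50 mGal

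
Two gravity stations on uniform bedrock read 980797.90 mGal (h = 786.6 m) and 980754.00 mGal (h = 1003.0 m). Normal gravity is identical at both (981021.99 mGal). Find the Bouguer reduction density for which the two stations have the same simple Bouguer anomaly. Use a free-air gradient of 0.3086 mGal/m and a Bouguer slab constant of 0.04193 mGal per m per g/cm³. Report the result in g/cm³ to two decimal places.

Δg_obs = 980754.00 − 980797.90 = -43.90 mGal over Δh = 1003.0 − 786.6 = 216.4 m
Equal Bouguer anomalies ⇒ Δg_obs + (0.3086 − 0.04193ρ)·Δh = 0
0.3086 − 0.04193ρ = −Δg_obs/Δh = 0.20287
ρ = (0.3086 − 0.20287) / 0.04193 = 2.52 g/cm³

2.52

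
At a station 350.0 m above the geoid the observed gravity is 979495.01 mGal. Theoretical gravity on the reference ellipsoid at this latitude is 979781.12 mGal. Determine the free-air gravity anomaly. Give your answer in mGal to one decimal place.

Free-air correction = 0.3086 × 350.0 = 108.01 mGal
Free-air anomaly = 979495.01 − 979781.12 + (108.01) = -178.10 mGal

-178.1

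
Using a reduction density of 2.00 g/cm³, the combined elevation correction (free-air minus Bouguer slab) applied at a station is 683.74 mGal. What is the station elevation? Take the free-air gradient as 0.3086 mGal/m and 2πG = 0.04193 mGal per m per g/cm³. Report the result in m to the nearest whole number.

Combined gradient = 0.3086 − 0.04193 × 2.00 = 0.2247400 mGal/m
h = 683.74 / 0.2247400 = 3042.36 m

3042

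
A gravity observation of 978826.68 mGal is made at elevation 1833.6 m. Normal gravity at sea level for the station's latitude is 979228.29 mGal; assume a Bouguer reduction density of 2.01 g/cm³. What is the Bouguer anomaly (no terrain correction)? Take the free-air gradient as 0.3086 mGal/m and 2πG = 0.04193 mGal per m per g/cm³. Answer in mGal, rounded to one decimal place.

Free-air correction = 0.3086 × 1833.6 = 565.85 mGal
Free-air anomaly = 978826.68 − 979228.29 + (565.85) = 164.24 mGal
Bouguer slab correction = 0.04193 × 2.01 × 1833.6 = 154.53 mGal
Simple Bouguer anomaly = 164.24 − (154.53) = 9.71 mGal

9.7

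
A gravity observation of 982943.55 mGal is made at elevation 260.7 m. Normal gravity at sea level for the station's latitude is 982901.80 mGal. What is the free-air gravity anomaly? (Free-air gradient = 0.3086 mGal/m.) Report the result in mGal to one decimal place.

122.2

Free-air correction = 0.3086 × 260.7 = 80.45 mGal
Free-air anomaly = 982943.55 − 982901.80 + (80.45) = 122.20 mGal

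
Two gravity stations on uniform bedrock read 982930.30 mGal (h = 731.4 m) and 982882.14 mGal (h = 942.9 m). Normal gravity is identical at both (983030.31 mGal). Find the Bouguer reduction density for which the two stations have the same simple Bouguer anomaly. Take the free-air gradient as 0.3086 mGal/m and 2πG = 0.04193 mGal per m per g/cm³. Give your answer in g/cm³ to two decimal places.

1.93

Δg_obs = 982882.14 − 982930.30 = -48.16 mGal over Δh = 942.9 − 731.4 = 211.5 m
Equal Bouguer anomalies ⇒ Δg_obs + (0.3086 − 0.04193ρ)·Δh = 0
0.3086 − 0.04193ρ = −Δg_obs/Δh = 0.22771
ρ = (0.3086 − 0.22771) / 0.04193 = 1.93 g/cm³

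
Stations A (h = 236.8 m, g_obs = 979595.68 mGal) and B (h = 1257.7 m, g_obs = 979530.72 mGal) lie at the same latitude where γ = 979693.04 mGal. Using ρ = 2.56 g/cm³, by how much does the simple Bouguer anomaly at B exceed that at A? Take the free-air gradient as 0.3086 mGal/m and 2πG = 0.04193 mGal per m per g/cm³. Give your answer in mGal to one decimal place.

Δg_SB(A) = 979595.68 − 979693.04 + 0.3086×236.8 − 0.04193×2.56×236.8 = -49.70 mGal
Δg_SB(B) = 979530.72 − 979693.04 + 0.3086×1257.7 − 0.04193×2.56×1257.7 = 90.80 mGal
Difference = 90.80 − (-49.70) = 140.50 mGal

140.5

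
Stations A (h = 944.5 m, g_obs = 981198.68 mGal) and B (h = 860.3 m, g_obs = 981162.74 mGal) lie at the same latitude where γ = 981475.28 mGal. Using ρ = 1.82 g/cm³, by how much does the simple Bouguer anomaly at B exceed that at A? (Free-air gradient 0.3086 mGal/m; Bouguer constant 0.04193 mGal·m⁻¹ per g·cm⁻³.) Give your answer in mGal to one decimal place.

-55.5

Δg_SB(A) = 981198.68 − 981475.28 + 0.3086×944.5 − 0.04193×1.82×944.5 = -57.20 mGal
Δg_SB(B) = 981162.74 − 981475.28 + 0.3086×860.3 − 0.04193×1.82×860.3 = -112.70 mGal
Difference = -112.70 − (-57.20) = -55.50 mGal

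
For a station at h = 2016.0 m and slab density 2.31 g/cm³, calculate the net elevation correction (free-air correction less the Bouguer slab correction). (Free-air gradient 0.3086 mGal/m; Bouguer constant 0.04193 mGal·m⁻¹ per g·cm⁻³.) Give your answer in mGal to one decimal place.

426.9

Combined gradient = 0.3086 − 0.04193 × 2.31 = 0.2117417 mGal/m
Combined elevation correction = 0.2117417 × 2016.0 = 426.9 mGal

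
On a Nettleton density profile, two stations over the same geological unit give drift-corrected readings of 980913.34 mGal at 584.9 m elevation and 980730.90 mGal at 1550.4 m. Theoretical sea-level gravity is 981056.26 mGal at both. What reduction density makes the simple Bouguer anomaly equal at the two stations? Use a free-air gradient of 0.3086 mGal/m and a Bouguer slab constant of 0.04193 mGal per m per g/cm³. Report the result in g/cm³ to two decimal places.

2.85

Δg_obs = 980730.90 − 980913.34 = -182.44 mGal over Δh = 1550.4 − 584.9 = 965.5 m
Equal Bouguer anomalies ⇒ Δg_obs + (0.3086 − 0.04193ρ)·Δh = 0
0.3086 − 0.04193ρ = −Δg_obs/Δh = 0.18896
ρ = (0.3086 − 0.18896) / 0.04193 = 2.85 g/cm³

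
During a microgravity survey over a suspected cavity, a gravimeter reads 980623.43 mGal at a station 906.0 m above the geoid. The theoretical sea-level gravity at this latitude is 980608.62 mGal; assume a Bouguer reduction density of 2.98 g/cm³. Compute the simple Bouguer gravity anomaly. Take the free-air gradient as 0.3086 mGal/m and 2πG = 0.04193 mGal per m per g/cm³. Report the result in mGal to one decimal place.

181.2

Free-air correction = 0.3086 × 906.0 = 279.59 mGal
Free-air anomaly = 980623.43 − 980608.62 + (279.59) = 294.40 mGal
Bouguer slab correction = 0.04193 × 2.98 × 906.0 = 113.21 mGal
Simple Bouguer anomaly = 294.40 − (113.21) = 181.19 mGal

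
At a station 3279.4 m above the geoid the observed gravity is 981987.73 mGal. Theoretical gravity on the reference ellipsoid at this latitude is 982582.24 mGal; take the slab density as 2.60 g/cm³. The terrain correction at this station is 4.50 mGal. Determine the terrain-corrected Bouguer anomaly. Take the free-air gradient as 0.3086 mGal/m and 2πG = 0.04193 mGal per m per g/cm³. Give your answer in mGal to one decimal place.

Free-air correction = 0.3086 × 3279.4 = 1012.02 mGal
Free-air anomaly = 981987.73 − 982582.24 + (1012.02) = 417.51 mGal
Bouguer slab correction = 0.04193 × 2.60 × 3279.4 = 357.51 mGal
Simple Bouguer anomaly = 417.51 − (357.51) = 60.00 mGal
Complete Bouguer anomaly = 60.00 + 4.50 = 64.50 mGal

64.5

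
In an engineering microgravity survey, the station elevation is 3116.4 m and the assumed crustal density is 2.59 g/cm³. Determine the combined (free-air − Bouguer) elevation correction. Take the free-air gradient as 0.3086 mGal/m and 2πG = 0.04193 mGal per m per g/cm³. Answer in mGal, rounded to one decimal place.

Combined gradient = 0.3086 − 0.04193 × 2.59 = 0.2000013 mGal/m
Combined elevation correction = 0.2000013 × 3116.4 = 623.3 mGal

623.3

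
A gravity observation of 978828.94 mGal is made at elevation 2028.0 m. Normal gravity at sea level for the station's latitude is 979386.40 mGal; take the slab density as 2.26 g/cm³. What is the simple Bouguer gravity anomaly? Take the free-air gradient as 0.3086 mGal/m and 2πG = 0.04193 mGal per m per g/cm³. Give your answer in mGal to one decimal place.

-123.8

Free-air correction = 0.3086 × 2028.0 = 625.84 mGal
Free-air anomaly = 978828.94 − 979386.40 + (625.84) = 68.38 mGal
Bouguer slab correction = 0.04193 × 2.26 × 2028.0 = 192.18 mGal
Simple Bouguer anomaly = 68.38 − (192.18) = -123.80 mGal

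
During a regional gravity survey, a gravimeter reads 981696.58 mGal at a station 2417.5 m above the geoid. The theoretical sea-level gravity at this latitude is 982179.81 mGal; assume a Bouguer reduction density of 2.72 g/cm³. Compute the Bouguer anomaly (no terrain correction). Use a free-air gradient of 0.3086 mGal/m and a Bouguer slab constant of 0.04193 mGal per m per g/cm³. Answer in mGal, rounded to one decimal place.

-12.9

Free-air correction = 0.3086 × 2417.5 = 746.04 mGal
Free-air anomaly = 981696.58 − 982179.81 + (746.04) = 262.81 mGal
Bouguer slab correction = 0.04193 × 2.72 × 2417.5 = 275.71 mGal
Simple Bouguer anomaly = 262.81 − (275.71) = -12.90 mGal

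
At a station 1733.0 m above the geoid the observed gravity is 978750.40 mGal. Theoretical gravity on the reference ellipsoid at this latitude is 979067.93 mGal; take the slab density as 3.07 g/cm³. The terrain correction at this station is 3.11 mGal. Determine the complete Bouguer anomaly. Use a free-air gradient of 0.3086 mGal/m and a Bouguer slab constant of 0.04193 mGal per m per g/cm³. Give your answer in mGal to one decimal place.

-2.7

Free-air correction = 0.3086 × 1733.0 = 534.80 mGal
Free-air anomaly = 978750.40 − 979067.93 + (534.80) = 217.27 mGal
Bouguer slab correction = 0.04193 × 3.07 × 1733.0 = 223.08 mGal
Simple Bouguer anomaly = 217.27 − (223.08) = -5.81 mGal
Complete Bouguer anomaly = -5.81 + 3.11 = -2.70 mGal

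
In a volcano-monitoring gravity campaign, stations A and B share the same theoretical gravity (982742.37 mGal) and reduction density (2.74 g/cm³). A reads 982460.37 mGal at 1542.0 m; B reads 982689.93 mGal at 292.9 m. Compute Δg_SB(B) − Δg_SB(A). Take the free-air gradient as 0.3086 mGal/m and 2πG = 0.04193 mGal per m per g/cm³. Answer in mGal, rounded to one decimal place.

-12.4

Δg_SB(A) = 982460.37 − 982742.37 + 0.3086×1542.0 − 0.04193×2.74×1542.0 = 16.70 mGal
Δg_SB(B) = 982689.93 − 982742.37 + 0.3086×292.9 − 0.04193×2.74×292.9 = 4.30 mGal
Difference = 4.30 − (16.70) = -12.40 mGal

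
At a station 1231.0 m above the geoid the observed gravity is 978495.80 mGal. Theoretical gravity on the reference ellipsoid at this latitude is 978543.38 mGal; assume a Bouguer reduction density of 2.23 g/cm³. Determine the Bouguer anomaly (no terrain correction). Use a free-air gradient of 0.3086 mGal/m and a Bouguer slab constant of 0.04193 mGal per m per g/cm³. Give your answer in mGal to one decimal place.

Free-air correction = 0.3086 × 1231.0 = 379.89 mGal
Free-air anomaly = 978495.80 − 978543.38 + (379.89) = 332.31 mGal
Bouguer slab correction = 0.04193 × 2.23 × 1231.0 = 115.10 mGal
Simple Bouguer anomaly = 332.31 − (115.10) = 217.21 mGal

217.2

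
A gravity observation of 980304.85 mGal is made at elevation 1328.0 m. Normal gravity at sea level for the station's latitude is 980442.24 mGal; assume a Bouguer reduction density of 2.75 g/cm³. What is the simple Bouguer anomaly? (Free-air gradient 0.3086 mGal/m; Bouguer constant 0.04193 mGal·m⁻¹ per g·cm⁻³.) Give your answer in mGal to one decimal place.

Free-air correction = 0.3086 × 1328.0 = 409.82 mGal
Free-air anomaly = 980304.85 − 980442.24 + (409.82) = 272.43 mGal
Bouguer slab correction = 0.04193 × 2.75 × 1328.0 = 153.13 mGal
Simple Bouguer anomaly = 272.43 − (153.13) = 119.30 mGal

119.3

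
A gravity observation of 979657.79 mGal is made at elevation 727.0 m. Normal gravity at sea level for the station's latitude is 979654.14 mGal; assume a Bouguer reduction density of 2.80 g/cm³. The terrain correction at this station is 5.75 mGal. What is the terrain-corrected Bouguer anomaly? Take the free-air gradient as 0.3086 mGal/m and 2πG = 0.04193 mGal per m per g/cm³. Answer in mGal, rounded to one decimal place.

148.4

Free-air correction = 0.3086 × 727.0 = 224.35 mGal
Free-air anomaly = 979657.79 − 979654.14 + (224.35) = 228.00 mGal
Bouguer slab correction = 0.04193 × 2.80 × 727.0 = 85.35 mGal
Simple Bouguer anomaly = 228.00 − (85.35) = 142.65 mGal
Complete Bouguer anomaly = 142.65 + 5.75 = 148.40 mGal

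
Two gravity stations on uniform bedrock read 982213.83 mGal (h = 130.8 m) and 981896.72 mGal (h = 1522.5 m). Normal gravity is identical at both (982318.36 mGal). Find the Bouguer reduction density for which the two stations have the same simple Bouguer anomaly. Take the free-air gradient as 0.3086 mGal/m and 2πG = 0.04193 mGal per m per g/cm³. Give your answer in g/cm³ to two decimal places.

Δg_obs = 981896.72 − 982213.83 = -317.11 mGal over Δh = 1522.5 − 130.8 = 1391.7 m
Equal Bouguer anomalies ⇒ Δg_obs + (0.3086 − 0.04193ρ)·Δh = 0
0.3086 − 0.04193ρ = −Δg_obs/Δh = 0.22786
ρ = (0.3086 − 0.22786) / 0.04193 = 1.93 g/cm³

1.93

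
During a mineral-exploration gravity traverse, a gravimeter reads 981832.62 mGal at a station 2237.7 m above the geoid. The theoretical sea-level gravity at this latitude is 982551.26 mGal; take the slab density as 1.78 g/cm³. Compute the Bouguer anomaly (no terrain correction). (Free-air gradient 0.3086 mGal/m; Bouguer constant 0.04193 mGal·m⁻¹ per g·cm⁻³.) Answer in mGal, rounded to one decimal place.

-195.1

Free-air correction = 0.3086 × 2237.7 = 690.55 mGal
Free-air anomaly = 981832.62 − 982551.26 + (690.55) = -28.09 mGal
Bouguer slab correction = 0.04193 × 1.78 × 2237.7 = 167.01 mGal
Simple Bouguer anomaly = -28.09 − (167.01) = -195.10 mGal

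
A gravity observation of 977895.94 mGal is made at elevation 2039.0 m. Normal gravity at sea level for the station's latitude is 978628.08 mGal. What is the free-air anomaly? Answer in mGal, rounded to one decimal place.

-102.9

Free-air correction = 0.3086 × 2039.0 = 629.24 mGal
Free-air anomaly = 977895.94 − 978628.08 + (629.24) = -102.90 mGal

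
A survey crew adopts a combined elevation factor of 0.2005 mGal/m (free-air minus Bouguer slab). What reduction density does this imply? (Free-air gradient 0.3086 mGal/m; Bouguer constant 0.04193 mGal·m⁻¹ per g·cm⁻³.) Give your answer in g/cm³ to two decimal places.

2.58

0.2005 = 0.3086 − 0.04193 × ρ
ρ = (0.3086 − 0.2005) / 0.04193 = 2.58 g/cm³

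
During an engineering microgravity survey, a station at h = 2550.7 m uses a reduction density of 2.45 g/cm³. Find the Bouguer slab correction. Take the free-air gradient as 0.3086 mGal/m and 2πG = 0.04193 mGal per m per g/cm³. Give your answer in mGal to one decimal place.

262.0

Bouguer slab correction = 0.04193 × 2.45 × 2550.7 = 262.0 mGal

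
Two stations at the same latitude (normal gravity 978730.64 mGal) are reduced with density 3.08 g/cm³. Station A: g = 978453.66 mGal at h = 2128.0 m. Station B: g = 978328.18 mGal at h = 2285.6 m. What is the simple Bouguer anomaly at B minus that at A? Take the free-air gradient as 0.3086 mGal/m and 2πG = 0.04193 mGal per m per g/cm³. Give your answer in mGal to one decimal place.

-97.2

Δg_SB(A) = 978453.66 − 978730.64 + 0.3086×2128.0 − 0.04193×3.08×2128.0 = 104.90 mGal
Δg_SB(B) = 978328.18 − 978730.64 + 0.3086×2285.6 − 0.04193×3.08×2285.6 = 7.70 mGal
Difference = 7.70 − (104.90) = -97.20 mGal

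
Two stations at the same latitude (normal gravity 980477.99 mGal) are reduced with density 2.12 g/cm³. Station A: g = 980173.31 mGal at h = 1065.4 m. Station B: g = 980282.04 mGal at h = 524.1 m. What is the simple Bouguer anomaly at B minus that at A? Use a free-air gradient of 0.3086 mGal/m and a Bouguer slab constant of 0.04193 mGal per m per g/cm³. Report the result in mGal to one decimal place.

-10.2

Δg_SB(A) = 980173.31 − 980477.99 + 0.3086×1065.4 − 0.04193×2.12×1065.4 = -70.60 mGal
Δg_SB(B) = 980282.04 − 980477.99 + 0.3086×524.1 − 0.04193×2.12×524.1 = -80.80 mGal
Difference = -80.80 − (-70.60) = -10.20 mGal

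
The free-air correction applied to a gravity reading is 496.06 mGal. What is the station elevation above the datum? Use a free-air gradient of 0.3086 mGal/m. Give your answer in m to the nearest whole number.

1607

h = 496.06 / 0.3086 = 1607.45 m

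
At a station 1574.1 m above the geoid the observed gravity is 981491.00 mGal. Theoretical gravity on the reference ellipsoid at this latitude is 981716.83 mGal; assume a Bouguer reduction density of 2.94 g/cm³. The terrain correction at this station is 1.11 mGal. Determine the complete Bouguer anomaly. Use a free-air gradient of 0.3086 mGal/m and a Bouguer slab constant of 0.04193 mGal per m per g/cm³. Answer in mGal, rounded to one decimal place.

67.0

Free-air correction = 0.3086 × 1574.1 = 485.77 mGal
Free-air anomaly = 981491.00 − 981716.83 + (485.77) = 259.94 mGal
Bouguer slab correction = 0.04193 × 2.94 × 1574.1 = 194.05 mGal
Simple Bouguer anomaly = 259.94 − (194.05) = 65.89 mGal
Complete Bouguer anomaly = 65.89 + 1.11 = 67.00 mGal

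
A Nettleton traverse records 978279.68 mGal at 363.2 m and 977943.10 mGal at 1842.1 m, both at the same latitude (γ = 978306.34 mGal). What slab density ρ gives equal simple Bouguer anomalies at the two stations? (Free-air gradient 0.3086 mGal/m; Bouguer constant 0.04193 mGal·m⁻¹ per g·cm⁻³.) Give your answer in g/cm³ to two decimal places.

1.93

Δg_obs = 977943.10 − 978279.68 = -336.58 mGal over Δh = 1842.1 − 363.2 = 1478.9 m
Equal Bouguer anomalies ⇒ Δg_obs + (0.3086 − 0.04193ρ)·Δh = 0
0.3086 − 0.04193ρ = −Δg_obs/Δh = 0.22759
ρ = (0.3086 − 0.22759) / 0.04193 = 1.93 g/cm³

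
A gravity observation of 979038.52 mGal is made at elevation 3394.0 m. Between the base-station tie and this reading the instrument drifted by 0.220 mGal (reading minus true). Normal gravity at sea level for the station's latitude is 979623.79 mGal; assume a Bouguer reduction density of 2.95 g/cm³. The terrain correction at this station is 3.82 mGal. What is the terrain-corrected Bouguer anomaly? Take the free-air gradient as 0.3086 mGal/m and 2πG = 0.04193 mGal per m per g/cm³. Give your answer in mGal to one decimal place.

Drift-corrected reading = 979038.52 − (0.220) = 979038.300 mGal
Free-air correction = 0.3086 × 3394.0 = 1047.39 mGal
Free-air anomaly = 979038.300 − 979623.79 + (1047.39) = 461.900 mGal
Bouguer slab correction = 0.04193 × 2.95 × 3394.0 = 419.82 mGal
Simple Bouguer anomaly = 461.900 − (419.82) = 42.080 mGal
Complete Bouguer anomaly = 42.080 + 3.82 = 45.900 mGal

45.9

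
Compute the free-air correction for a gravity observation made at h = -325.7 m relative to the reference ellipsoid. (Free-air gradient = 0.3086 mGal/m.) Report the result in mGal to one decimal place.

-100.5

Free-air correction = 0.3086 × -325.7 = -100.5 mGal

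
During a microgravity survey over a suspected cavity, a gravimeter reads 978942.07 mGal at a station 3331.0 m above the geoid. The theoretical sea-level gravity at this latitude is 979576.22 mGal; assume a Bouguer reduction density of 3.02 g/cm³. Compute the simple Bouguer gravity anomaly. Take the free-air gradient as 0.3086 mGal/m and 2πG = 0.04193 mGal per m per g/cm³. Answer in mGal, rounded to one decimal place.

-28.0

Free-air correction = 0.3086 × 3331.0 = 1027.95 mGal
Free-air anomaly = 978942.07 − 979576.22 + (1027.95) = 393.80 mGal
Bouguer slab correction = 0.04193 × 3.02 × 3331.0 = 421.80 mGal
Simple Bouguer anomaly = 393.80 − (421.80) = -28.00 mGal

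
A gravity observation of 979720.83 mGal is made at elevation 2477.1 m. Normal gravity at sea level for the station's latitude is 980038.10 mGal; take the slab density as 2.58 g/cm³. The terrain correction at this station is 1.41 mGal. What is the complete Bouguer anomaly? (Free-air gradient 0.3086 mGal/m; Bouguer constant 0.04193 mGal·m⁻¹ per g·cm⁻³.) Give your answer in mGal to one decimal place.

180.6

Free-air correction = 0.3086 × 2477.1 = 764.43 mGal
Free-air anomaly = 979720.83 − 980038.10 + (764.43) = 447.16 mGal
Bouguer slab correction = 0.04193 × 2.58 × 2477.1 = 267.97 mGal
Simple Bouguer anomaly = 447.16 − (267.97) = 179.19 mGal
Complete Bouguer anomaly = 179.19 + 1.41 = 180.60 mGal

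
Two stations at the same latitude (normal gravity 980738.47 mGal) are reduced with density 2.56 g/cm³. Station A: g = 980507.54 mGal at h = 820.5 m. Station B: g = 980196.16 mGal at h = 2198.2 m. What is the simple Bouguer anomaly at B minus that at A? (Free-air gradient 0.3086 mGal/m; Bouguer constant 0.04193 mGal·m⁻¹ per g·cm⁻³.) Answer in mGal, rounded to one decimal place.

Δg_SB(A) = 980507.54 − 980738.47 + 0.3086×820.5 − 0.04193×2.56×820.5 = -65.80 mGal
Δg_SB(B) = 980196.16 − 980738.47 + 0.3086×2198.2 − 0.04193×2.56×2198.2 = -99.90 mGal
Difference = -99.90 − (-65.80) = -34.10 mGal

-34.1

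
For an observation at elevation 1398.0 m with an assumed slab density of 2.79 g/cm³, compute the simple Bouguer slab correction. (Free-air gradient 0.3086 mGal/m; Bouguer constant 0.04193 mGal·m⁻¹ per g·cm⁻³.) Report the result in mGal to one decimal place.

163.5

Bouguer slab correction = 0.04193 × 2.79 × 1398.0 = 163.5 mGal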